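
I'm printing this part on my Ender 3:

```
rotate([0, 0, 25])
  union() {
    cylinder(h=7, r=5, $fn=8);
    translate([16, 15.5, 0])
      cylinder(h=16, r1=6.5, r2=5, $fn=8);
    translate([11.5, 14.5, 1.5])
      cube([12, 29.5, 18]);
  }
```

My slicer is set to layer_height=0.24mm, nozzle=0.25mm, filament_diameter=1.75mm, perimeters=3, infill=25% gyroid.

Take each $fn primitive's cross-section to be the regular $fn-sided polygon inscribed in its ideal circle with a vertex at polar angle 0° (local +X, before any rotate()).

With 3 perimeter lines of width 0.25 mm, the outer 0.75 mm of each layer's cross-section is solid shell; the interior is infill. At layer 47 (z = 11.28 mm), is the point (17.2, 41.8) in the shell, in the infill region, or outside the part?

outside

At z = 11.28 mm: the cylinder is not intersected at this z (z outside [0, 7]); the cone at (16, 15.5) (r1=6.5→r2=5) has section circumradius 5.442 here — a regular 8-gon; the 12×29.5 cube at (11.5, 14.5) contributes its full rectangle; Combining (union): the regions partially overlap (shared area 50.55 mm²), so overlapping operands fuse into one piece — 1 connected region; (rotated 25° about Z; rotation is an isometry so areas/perimeters/island counts are preserved). Overall, the cross-section is a single solid region. Undo the 25° rotation: the query point maps to (33.254, 30.615) in the un-rotated model frame. The nearest boundary edge runs (23.50, 44.00)→(23.50, 14.50); distance from the point to it = 9.75 mm. The point is not inside any of the regions above, so it lies outside the cross-section (9.75 mm from the nearest boundary).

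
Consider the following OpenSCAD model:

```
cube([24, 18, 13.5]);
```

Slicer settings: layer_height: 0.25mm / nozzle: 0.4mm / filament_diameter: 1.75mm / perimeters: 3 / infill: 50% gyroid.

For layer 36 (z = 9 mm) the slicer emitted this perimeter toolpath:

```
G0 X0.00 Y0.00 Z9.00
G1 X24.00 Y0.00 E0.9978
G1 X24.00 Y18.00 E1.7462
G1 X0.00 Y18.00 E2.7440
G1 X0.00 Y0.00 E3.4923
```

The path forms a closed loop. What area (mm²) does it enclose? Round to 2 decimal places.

432.00 mm²

Apply the shoelace formula to the sequence of (X, Y) vertices; enclosed area = 432.00 mm².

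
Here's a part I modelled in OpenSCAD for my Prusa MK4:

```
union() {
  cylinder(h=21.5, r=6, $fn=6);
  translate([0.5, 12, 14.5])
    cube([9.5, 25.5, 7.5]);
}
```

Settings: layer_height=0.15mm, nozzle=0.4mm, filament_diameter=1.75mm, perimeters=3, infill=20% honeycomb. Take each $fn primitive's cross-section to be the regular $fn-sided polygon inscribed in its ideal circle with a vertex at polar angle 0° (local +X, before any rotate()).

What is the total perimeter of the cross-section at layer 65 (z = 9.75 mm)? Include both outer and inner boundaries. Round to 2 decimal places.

36.00 mm

At z = 9.75 mm: the cylinder: section is a regular 6-gon, circumradius r=6 (perimeter = 2·6·6.000·sin(180°/6) = 36.00 mm); the cube at (0.5, 12) is not intersected at this z (z outside [14.5, 22]); Combining (union): only the r=6 cylinder is present, so the union is just that shape — boundary = 36.00 mm. Overall, the cross-section is a single solid region. Total boundary length (outer) = 36.00 mm.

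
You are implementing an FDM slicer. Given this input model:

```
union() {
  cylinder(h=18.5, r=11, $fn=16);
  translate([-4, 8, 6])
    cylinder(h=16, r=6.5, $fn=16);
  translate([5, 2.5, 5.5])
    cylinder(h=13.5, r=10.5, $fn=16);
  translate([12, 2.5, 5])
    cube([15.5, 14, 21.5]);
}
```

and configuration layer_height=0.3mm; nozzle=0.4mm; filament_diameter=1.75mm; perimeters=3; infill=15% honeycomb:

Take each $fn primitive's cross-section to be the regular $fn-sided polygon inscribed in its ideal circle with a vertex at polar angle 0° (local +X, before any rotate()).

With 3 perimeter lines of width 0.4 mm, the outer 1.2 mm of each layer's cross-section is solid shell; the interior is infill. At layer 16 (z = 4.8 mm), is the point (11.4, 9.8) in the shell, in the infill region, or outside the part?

outside

At z = 4.8 mm: the r=11 cylinder gives a regular 16-gon of circumradius 11 (constant along its height); the cylinder at (-4, 8) is not intersected at this z (z outside [6, 22]); the cylinder at (5, 2.5) is not intersected at this z (z outside [5.5, 19]); the cube at (12, 2.5) is absent (z outside [5, 26.5]); Combining (union): only the r=11 cylinder is present, so the union is just that shape — 1 connected region. Overall, the cross-section is a single solid region. The nearest boundary edge runs (10.16, 4.21)→(7.78, 7.78); distance from the point to it = 4.13 mm. The point is not inside any of the regions above, so it lies outside the cross-section (4.13 mm from the nearest boundary).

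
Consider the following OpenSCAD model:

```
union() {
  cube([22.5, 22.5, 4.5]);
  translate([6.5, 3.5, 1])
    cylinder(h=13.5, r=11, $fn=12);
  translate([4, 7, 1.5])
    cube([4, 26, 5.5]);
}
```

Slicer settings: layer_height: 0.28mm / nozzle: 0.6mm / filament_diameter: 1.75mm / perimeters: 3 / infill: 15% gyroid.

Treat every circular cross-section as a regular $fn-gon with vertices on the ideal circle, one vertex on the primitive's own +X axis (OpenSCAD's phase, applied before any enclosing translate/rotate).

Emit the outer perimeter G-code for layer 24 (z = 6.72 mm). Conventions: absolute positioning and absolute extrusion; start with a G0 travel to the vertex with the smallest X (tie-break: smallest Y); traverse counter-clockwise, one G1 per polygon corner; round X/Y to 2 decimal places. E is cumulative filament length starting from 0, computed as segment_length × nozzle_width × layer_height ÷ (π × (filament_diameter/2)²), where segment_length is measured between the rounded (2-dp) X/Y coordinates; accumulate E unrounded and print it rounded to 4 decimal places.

G0 X-4.50 Y3.50 Z6.72
G1 X-3.03 Y-2.00 E0.3976
G1 X1.00 Y-6.03 E0.7957
G1 X6.50 Y-7.50 E1.1934
G1 X12.00 Y-6.03 E1.5910
G1 X16.03 Y-2.00 E1.9891
G1 X17.50 Y3.50 E2.3867
G1 X16.03 Y9.00 E2.7843
G1 X12.00 Y13.03 E3.1824
G1 X8.00 Y14.10 E3.4716
G1 X8.00 Y33.00 E4.7917
G1 X4.00 Y33.00 E5.0711
G1 X4.00 Y13.83 E6.4101
G1 X1.00 Y13.03 E6.6269
G1 X-3.03 Y9.00 E7.0250
G1 X-4.50 Y3.50 E7.4226

At z = 6.72 mm: the cube is not intersected at this z (z outside [0, 4.5]); the r=11 cylinder at (6.5, 3.5) contributes a regular 12-gon of circumradius 11; the cube at (4, 7) (footprint 4×26) is included at this height; Combining (union): the regions partially overlap (shared area 28.86 mm²), so overlapping operands fuse into one piece — 1 connected region. The outline is a single polygon with 15 vertices. Extrusion per mm of travel: 0.6 × 0.28 / (π × 0.875²) = 0.069846. Accumulating E over each segment gives final E = 7.4226.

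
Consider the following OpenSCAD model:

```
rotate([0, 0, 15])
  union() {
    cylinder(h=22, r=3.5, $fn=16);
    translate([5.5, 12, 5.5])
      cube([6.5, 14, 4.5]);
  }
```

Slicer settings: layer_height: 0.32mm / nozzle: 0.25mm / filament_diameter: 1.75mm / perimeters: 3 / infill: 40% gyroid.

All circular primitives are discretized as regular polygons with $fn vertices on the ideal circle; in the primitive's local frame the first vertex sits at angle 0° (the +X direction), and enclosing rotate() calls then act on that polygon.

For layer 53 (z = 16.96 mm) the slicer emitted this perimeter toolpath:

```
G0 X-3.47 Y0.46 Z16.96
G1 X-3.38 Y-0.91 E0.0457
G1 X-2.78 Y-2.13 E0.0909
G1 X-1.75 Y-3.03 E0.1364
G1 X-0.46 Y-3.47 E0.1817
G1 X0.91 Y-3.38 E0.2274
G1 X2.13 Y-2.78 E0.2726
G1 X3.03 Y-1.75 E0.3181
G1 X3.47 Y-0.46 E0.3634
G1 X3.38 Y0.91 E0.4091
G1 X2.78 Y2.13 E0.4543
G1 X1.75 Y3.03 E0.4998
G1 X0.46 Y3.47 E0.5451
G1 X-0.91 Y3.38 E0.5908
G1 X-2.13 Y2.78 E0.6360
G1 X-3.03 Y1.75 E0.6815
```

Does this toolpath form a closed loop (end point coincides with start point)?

no

Start point (G0): (-3.47, 0.46). End point (last G1): the path does not return to the start — open.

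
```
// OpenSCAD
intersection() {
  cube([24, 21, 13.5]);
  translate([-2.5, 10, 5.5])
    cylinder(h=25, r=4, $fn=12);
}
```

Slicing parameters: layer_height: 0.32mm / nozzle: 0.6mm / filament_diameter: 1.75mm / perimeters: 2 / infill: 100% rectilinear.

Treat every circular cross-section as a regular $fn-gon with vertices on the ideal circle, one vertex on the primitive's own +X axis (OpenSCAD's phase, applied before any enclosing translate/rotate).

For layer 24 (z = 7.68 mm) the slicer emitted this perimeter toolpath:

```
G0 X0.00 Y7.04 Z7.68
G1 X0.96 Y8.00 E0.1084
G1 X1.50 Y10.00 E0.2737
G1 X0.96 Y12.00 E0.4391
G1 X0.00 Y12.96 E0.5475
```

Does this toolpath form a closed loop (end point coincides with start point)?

no

Start point (G0): (0.00, 7.04). End point (last G1): the path does not return to the start — open.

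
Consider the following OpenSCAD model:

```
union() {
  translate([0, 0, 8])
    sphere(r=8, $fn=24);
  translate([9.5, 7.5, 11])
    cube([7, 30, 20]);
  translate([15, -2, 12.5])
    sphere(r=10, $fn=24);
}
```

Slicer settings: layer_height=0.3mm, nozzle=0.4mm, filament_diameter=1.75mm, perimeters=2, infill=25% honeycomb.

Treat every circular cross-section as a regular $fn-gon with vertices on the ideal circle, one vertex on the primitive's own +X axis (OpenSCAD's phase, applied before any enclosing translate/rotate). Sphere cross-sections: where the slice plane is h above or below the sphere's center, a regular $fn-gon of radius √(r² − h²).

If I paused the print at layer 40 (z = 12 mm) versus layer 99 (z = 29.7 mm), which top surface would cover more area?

Layer 40 (z = 12): the r=8 sphere contributes a regular 24-gon of circumradius √(8²−4²) = 6.928 (area = (24/2)·6.928²·sin(360°/24) = 149.08 mm²); the cube at (9.5, 7.5) (footprint 7×30) is included at this height (area 210.00 mm²); the r=10 sphere at (15, -2) contributes a regular 24-gon of circumradius √(10²−0.5²) = 9.987 (area = (24/2)·9.987²·sin(360°/24) = 309.81 mm²); Combining (union): the regions partially overlap — summed areas 668.89 mm² minus the doubly-counted overlap 9.59 mm² gives 659.30 mm² — area = 659.30 mm². So its area = 659.30 mm². Layer 99 (z = 29.7): the sphere is absent (|z−center|=21.700 > r=8); the 7×30 cube at (9.5, 7.5) contributes its full rectangle (area 210.00 mm²); the sphere at (15, -2) is not intersected at this z (|z−center|=17.200 > r=10); Combining (union): only the 7×30 cube at (9.5, 7.5) is present, so the union is just that shape — area = 210.00 mm². So its area = 210.00 mm². Layer 40 is larger (659.30 vs 210.00 mm²).

layer 40 (z = 12 mm)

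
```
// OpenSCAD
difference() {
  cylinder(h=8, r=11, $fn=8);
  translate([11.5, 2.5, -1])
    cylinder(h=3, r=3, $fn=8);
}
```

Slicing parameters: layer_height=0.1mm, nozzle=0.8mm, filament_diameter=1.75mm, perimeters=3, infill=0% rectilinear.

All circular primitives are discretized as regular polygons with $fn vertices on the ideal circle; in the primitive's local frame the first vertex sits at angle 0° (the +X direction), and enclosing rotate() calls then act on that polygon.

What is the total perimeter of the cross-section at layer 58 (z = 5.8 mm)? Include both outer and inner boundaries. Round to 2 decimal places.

67.35 mm

At z = 5.8 mm: the r=11 cylinder gives a regular 8-gon of circumradius 11 (constant along its height) (perimeter = 2·8·11.000·sin(180°/8) = 67.35 mm); the cylinder at (11.5, 2.5) is not intersected at this z (z outside [-1, 2]); Taking the first minus the rest: none of the subtracted shapes is present at this height, so the r=11 cylinder is unchanged — boundary = 67.35 mm. Overall, the cross-section is a single solid region. Total boundary length (outer) = 67.35 mm.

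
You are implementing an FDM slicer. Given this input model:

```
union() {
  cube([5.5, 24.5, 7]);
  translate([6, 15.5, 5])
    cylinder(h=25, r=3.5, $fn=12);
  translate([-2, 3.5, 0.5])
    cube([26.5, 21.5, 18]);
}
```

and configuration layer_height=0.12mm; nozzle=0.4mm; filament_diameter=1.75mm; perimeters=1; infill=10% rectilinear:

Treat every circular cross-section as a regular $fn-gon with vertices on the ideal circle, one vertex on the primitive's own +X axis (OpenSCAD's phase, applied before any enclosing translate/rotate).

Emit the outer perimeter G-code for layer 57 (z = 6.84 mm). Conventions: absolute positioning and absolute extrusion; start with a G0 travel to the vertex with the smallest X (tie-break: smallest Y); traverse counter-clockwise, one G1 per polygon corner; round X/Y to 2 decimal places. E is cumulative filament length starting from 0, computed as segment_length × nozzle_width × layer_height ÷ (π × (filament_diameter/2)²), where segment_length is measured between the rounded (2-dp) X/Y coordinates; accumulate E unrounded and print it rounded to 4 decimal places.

At z = 6.84 mm: the cube is present — its section is the full 5.5×24.5 rectangle; the cylinder at (6, 15.5): section is a regular 12-gon, circumradius r=3.5; the 26.5×21.5 cube at (-2, 3.5) contributes its full rectangle; Taking the union: the regions partially overlap (shared area 152.25 mm²), so overlapping operands fuse into one piece — 1 connected region. The outline is a single polygon with 8 vertices. Extrusion per mm of travel: 0.4 × 0.12 / (π × 0.875²) = 0.019956. Accumulating E over each segment gives final E = 2.0555.

G0 X-2.00 Y3.50 Z6.84
G1 X0.00 Y3.50 E0.0399
G1 X0.00 Y0.00 E0.1098
G1 X5.50 Y0.00 E0.2195
G1 X5.50 Y3.50 E0.2894
G1 X24.50 Y3.50 E0.6685
G1 X24.50 Y25.00 E1.0976
G1 X-2.00 Y25.00 E1.6264
G1 X-2.00 Y3.50 E2.0555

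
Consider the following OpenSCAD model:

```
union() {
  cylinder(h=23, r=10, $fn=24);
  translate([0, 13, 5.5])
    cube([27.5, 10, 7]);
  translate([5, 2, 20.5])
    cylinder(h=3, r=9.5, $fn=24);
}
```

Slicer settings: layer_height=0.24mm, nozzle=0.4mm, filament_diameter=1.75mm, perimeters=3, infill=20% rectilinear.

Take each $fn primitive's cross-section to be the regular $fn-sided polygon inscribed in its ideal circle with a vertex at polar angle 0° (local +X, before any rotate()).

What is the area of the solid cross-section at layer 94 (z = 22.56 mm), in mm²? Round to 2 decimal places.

398.97 mm²

At z = 22.56 mm: the cylinder: section is a regular 24-gon, circumradius r=10 (area = (24/2)·10.000²·sin(360°/24) = 310.58 mm²); the cube at (0, 13) is not intersected at this z (z outside [5.5, 12.5]); the r=9.5 cylinder at (5, 2) gives a regular 24-gon of circumradius 9.5 (constant along its height) (area = (24/2)·9.500²·sin(360°/24) = 280.30 mm²); Taking the union: the regions partially overlap — summed areas 590.88 mm² minus the doubly-counted overlap 191.92 mm² gives 398.97 mm² — area = 398.97 mm². Overall, the cross-section is a single solid region. Net area = 398.97 mm².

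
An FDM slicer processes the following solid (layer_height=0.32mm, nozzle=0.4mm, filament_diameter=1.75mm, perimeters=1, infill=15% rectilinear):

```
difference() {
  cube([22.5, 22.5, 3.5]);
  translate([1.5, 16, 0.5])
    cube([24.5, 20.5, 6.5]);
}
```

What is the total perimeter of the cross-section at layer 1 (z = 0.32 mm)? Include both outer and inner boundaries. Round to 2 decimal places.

At z = 0.32 mm: the cube (footprint 22.5×22.5) is included at this height (perimeter 90.00 mm); the cube at (1.5, 16) is absent (z outside [0.5, 7]); Subtracting the remaining from the first: none of the subtracted shapes is present at this height, so the 22.5×22.5 cube is unchanged — boundary = 90.00 mm. Overall, the cross-section is a single solid region. Total boundary length (outer) = 90.00 mm.

90.00 mm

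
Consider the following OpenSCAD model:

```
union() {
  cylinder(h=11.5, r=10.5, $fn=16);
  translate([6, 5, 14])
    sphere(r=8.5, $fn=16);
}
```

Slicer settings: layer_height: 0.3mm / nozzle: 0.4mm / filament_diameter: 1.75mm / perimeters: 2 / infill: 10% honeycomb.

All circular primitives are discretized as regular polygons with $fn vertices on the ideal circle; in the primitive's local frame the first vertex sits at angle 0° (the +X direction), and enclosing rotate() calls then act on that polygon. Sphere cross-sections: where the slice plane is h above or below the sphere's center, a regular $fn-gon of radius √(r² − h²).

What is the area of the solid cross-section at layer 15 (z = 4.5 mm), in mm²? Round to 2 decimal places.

337.53 mm²

At z = 4.5 mm: the cylinder: section is a regular 16-gon, circumradius r=10.5 (area = (16/2)·10.500²·sin(360°/16) = 337.53 mm²); the sphere at (6, 5) does not reach this height (|z−center|=9.500 > r=8.5); Taking the union: only the r=10.5 cylinder is present, so the union is just that shape — area = 337.53 mm². Overall, the cross-section is a single solid region. Net area = 337.53 mm².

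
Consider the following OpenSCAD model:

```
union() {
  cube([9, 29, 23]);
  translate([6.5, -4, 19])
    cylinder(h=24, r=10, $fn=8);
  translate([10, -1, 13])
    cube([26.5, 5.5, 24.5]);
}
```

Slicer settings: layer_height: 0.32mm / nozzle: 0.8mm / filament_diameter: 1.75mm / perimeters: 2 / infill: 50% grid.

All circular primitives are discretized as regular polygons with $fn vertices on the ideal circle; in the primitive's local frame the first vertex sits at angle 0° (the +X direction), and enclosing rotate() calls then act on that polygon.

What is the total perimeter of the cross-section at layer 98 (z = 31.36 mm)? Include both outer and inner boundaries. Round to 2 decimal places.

106.21 mm

At z = 31.36 mm: the cube does not reach this height (z outside [0, 23]); the r=10 cylinder at (6.5, -4) contributes a regular 8-gon of circumradius 10 (perimeter = 2·8·10.000·sin(180°/8) = 61.23 mm); the cube at (10, -1) (footprint 26.5×5.5) is included at this height (perimeter 64.00 mm); Taking the union: the regions partially overlap (shared area 20.61 mm²), so the edge portions inside another operand are dropped and the merged outline is re-measured after clipping — boundary = 106.21 mm. Overall, the cross-section is a single solid region. Total boundary length (outer) = 106.21 mm.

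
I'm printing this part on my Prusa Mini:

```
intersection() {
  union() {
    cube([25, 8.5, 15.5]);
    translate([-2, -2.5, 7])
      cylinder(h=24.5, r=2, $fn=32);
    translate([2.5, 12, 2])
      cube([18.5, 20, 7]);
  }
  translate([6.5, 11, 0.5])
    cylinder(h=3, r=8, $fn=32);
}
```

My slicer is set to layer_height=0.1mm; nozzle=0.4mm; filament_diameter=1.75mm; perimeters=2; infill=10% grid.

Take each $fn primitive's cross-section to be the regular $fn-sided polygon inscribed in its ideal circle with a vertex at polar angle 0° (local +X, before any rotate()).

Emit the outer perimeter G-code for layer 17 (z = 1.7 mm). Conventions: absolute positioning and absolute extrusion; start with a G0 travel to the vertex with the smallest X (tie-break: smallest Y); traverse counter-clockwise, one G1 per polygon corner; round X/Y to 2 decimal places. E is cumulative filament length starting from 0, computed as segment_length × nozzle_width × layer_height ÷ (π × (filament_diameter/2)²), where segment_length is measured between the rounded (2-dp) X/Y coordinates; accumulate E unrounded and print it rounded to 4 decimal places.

G0 X0.00 Y6.37 Z1.70
G1 X0.84 Y5.34 E0.0221
G1 X2.06 Y4.35 E0.0482
G1 X3.44 Y3.61 E0.0743
G1 X4.94 Y3.15 E0.1004
G1 X6.50 Y3.00 E0.1264
G1 X8.06 Y3.15 E0.1525
G1 X9.56 Y3.61 E0.1786
G1 X10.94 Y4.35 E0.2046
G1 X12.16 Y5.34 E0.2307
G1 X13.15 Y6.56 E0.2569
G1 X13.89 Y7.94 E0.2829
G1 X14.06 Y8.50 E0.2927
G1 X0.00 Y8.50 E0.5265
G1 X0.00 Y6.37 E0.5619

At z = 1.7 mm: the cube (footprint 25×8.5) is included at this height; the cylinder at (-2, -2.5) is not intersected at this z (z outside [7, 31.5]); the cube at (2.5, 12) is not intersected at this z (z outside [2, 9]); Combining (union): only the 25×8.5 cube is present, so the union is just that shape — 1 connected region; the cylinder at (6.5, 11): section is a regular 32-gon, circumradius r=8; Taking the intersection: the r=8 cylinder at (6.5, 11) partially overlaps the result so far; clipping to the common part keeps 59.40 mm² — 1 connected region. The outline is a single polygon with 14 vertices. Extrusion per mm of travel: 0.4 × 0.1 / (π × 0.875²) = 0.016630. Accumulating E over each segment gives final E = 0.5619.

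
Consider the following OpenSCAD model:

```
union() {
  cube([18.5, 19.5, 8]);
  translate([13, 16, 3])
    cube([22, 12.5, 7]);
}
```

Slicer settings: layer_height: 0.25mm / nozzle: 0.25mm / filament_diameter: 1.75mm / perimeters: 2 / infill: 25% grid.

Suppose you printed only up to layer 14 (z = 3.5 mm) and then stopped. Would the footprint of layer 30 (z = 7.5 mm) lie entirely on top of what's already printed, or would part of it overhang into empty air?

entirely on top

Compare the two slices. At z = 3.5: the 18.5×19.5 cube contributes its full rectangle (area 360.75 mm²); the 22×12.5 cube at (13, 16) contributes its full rectangle (area 275.00 mm²); Combining (union): the regions partially overlap — summed areas 635.75 mm² minus the doubly-counted overlap 19.25 mm² gives 616.50 mm² — area = 616.50 mm². At z = 7.5: the cube is present — its section is the full 18.5×19.5 rectangle (area 360.75 mm²); the cube at (13, 16) is present — its section is the full 22×12.5 rectangle (area 275.00 mm²); Combining (union): the regions partially overlap — summed areas 635.75 mm² minus the doubly-counted overlap 19.25 mm² gives 616.50 mm² — area = 616.50 mm². Checking containment: the cross-section at z = 7.5 is a subset of the cross-section at z = 3.5.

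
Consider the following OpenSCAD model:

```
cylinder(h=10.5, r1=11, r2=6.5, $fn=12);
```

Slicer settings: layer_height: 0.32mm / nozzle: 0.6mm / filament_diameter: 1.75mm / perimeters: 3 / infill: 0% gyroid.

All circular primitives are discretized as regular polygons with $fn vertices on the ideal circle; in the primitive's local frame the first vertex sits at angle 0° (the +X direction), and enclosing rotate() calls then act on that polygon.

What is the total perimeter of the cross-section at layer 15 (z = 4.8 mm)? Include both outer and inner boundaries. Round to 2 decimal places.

55.55 mm

At z = 4.8 mm: the cone (r1=11→r2=6.5) has section circumradius 8.943 here — a regular 12-gon (perimeter = 2·12·8.943·sin(180°/12) = 55.55 mm). Overall, the cross-section is a single solid region. Total boundary length (outer) = 55.55 mm.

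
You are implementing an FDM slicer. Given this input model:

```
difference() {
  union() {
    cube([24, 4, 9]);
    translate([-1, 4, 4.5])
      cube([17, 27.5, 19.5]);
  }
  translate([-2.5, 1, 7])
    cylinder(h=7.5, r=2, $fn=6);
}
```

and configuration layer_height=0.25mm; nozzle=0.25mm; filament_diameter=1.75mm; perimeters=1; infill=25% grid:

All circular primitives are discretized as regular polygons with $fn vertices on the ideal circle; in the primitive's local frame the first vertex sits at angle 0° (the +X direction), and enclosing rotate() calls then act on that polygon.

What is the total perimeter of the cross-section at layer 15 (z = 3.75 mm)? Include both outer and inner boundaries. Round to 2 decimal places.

At z = 3.75 mm: the cube is present — its section is the full 24×4 rectangle (perimeter 56.00 mm); the cube at (-1, 4) is absent (z outside [4.5, 24]); Taking the union: only the 24×4 cube is present, so the union is just that shape — boundary = 56.00 mm; the cylinder at (-2.5, 1) does not reach this height (z outside [7, 14.5]); Subtracting the remaining from the first: none of the subtracted shapes is present at this height, so that combined region is unchanged — boundary = 56.00 mm. Overall, the cross-section is a single solid region. Total boundary length (outer) = 56.00 mm.

56.00 mm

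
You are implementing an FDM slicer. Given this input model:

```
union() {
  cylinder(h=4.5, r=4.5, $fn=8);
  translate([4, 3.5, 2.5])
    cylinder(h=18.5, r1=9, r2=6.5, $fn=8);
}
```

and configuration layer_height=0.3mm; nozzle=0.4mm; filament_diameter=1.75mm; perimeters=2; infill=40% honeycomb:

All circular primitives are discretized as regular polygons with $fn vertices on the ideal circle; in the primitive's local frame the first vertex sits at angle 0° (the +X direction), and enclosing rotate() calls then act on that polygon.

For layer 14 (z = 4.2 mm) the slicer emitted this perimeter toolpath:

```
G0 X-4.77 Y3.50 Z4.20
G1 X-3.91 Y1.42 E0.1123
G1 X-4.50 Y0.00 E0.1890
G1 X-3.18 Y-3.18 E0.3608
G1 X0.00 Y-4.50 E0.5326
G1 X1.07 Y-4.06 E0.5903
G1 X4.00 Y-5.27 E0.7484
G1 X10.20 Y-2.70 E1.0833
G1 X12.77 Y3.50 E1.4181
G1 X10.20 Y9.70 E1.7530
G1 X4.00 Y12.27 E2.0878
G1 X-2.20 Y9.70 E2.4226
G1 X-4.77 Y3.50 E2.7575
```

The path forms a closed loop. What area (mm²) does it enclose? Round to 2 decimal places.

224.68 mm²

Apply the shoelace formula to the sequence of (X, Y) vertices; enclosed area = 224.68 mm².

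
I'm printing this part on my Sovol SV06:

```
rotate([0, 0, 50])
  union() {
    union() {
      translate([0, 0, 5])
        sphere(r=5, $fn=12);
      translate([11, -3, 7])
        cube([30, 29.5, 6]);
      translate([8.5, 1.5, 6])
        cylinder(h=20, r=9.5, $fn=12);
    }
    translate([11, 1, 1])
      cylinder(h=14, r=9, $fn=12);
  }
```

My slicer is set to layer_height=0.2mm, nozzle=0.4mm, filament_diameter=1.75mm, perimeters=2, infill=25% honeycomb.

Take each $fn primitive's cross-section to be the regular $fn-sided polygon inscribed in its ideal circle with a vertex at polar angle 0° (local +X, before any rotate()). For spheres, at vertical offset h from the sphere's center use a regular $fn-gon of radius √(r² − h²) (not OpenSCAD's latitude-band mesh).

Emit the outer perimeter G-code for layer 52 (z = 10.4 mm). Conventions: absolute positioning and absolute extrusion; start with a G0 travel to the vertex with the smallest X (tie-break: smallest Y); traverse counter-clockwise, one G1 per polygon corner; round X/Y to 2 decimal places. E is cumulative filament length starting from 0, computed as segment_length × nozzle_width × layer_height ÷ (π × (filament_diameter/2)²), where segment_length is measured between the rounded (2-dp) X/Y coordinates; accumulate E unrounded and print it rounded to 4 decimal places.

G0 X-13.23 Y25.46 Z10.40
G1 X-0.84 Y15.07 E0.5378
G1 X-2.96 Y13.58 E0.6240
G1 X-5.04 Y9.13 E0.7874
G1 X-4.61 Y4.23 E0.9510
G1 X-1.79 Y0.20 E1.1146
G1 X2.66 Y-1.88 E1.2779
G1 X7.56 Y-1.45 E1.4415
G1 X11.59 Y1.37 E1.6051
G1 X12.14 Y2.54 E1.6481
G1 X13.20 Y3.28 E1.6911
G1 X15.17 Y7.51 E1.8463
G1 X14.76 Y12.15 E2.0013
G1 X14.46 Y12.57 E2.0184
G1 X28.65 Y29.48 E2.7527
G1 X6.05 Y48.44 E3.7338
G1 X-13.23 Y25.46 E4.7315

At z = 10.4 mm: the sphere is absent (|z−center|=5.400 > r=5); the 30×29.5 cube at (11, -3) contributes its full rectangle; the r=9.5 cylinder at (8.5, 1.5) contributes a regular 12-gon of circumradius 9.5; Merging all regions: the regions partially overlap (shared area 73.56 mm²), so overlapping operands fuse into one piece — 1 connected region; the r=9 cylinder at (11, 1) contributes a regular 12-gon of circumradius 9; Taking the union: the regions partially overlap (shared area 231.68 mm²), so overlapping operands fuse into one piece — 1 connected region; (whole slice rotated 50° about Z — lengths, areas and connectivity unchanged). The outline is a single polygon with 16 vertices. Extrusion per mm of travel: 0.4 × 0.2 / (π × 0.875²) = 0.033260. Accumulating E over each segment gives final E = 4.7315.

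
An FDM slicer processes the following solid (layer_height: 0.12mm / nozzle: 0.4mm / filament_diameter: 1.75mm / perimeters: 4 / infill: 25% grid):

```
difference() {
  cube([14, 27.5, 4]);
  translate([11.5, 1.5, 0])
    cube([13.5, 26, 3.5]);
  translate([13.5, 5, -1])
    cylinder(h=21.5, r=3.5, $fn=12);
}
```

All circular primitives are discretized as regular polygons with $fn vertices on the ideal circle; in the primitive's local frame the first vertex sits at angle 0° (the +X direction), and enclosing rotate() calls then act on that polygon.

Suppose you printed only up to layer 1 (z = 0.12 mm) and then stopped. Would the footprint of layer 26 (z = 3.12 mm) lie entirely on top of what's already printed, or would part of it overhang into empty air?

Compare the two slices. At z = 0.12: the cube (footprint 14×27.5) is included at this height (area 385.00 mm²); the cube at (11.5, 1.5) (footprint 13.5×26) is included at this height (area 351.00 mm²); the cylinder at (13.5, 5): section is a regular 12-gon, circumradius r=3.5 (area = (12/2)·3.500²·sin(360°/12) = 36.75 mm²); Subtracting the remaining from the first: starting from the 14×27.5 cube (385.00 mm²), the 13.5×26 cube at (11.5, 1.5) partially overlaps it — only the 65.00 mm² overlap (of its 351.00 mm²) is removed, clipping the outline; the r=3.5 cylinder at (13.5, 5) partially overlaps it — only the 5.49 mm² overlap (of its 36.75 mm²) is removed, clipping the outline — area = 314.51 mm². At z = 3.12: the cube is present — its section is the full 14×27.5 rectangle (area 385.00 mm²); the cube at (11.5, 1.5) (footprint 13.5×26) is included at this height (area 351.00 mm²); the r=3.5 cylinder at (13.5, 5) gives a regular 12-gon of circumradius 3.5 (constant along its height) (area = (12/2)·3.500²·sin(360°/12) = 36.75 mm²); After the difference (first − rest): starting from the 14×27.5 cube (385.00 mm²), the 13.5×26 cube at (11.5, 1.5) partially overlaps it — only the 65.00 mm² overlap (of its 351.00 mm²) is removed, clipping the outline; the r=3.5 cylinder at (13.5, 5) partially overlaps it — only the 5.49 mm² overlap (of its 36.75 mm²) is removed, clipping the outline — area = 314.51 mm². Checking containment: the cross-section at z = 3.12 is a subset of the cross-section at z = 0.12.

entirely on top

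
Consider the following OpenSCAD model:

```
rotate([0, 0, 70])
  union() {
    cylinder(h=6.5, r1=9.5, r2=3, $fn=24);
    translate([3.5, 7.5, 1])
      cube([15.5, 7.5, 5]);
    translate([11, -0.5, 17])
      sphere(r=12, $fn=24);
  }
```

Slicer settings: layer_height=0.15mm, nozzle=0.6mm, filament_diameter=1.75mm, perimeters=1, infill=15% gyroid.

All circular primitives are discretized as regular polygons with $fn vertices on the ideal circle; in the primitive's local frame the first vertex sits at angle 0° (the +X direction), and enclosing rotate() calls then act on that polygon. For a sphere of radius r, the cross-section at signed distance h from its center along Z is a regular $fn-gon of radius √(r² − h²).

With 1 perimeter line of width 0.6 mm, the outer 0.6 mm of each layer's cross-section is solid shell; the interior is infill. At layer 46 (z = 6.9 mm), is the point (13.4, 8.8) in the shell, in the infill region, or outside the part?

At z = 6.9 mm: the cone is not intersected at this z (z outside [0, 6.5]); the cube at (3.5, 7.5) is not intersected at this z (z outside [1, 6]); the r=12 sphere at (11, -0.5) contributes a regular 24-gon of circumradius √(12²−10.1²) = 6.480; Taking the union: only the r=12 sphere at (11, -0.5) is present, so the union is just that shape — 1 connected region; (whole slice rotated 70° about Z — lengths, areas and connectivity unchanged). Overall, the cross-section is a single solid region. Undo the 70° rotation: the query point maps to (12.852, -9.582) in the un-rotated model frame. The nearest boundary edge runs (11.00, -6.98)→(12.68, -6.76); distance from the point to it = 2.82 mm. The point is not inside any of the regions above, so it lies outside the cross-section (2.82 mm from the nearest boundary).

outside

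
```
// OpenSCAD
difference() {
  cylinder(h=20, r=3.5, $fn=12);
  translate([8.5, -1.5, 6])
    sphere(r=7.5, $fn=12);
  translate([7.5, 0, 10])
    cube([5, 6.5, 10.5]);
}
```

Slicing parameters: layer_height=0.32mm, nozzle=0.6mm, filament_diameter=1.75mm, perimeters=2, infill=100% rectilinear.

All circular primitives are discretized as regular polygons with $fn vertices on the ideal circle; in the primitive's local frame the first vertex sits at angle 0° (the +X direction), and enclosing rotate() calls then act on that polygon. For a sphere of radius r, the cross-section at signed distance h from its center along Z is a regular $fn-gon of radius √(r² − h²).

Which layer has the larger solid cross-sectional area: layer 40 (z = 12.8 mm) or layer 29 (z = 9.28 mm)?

layer 40 (z = 12.8 mm)

Layer 40 (z = 12.8): the cylinder: section is a regular 12-gon, circumradius r=3.5 (area = (12/2)·3.500²·sin(360°/12) = 36.75 mm²); the r=7.5 sphere at (8.5, -1.5) slices to a regular 12-gon of circumradius 3.164 (√(r²−h²) with h=6.8 from center) (area = (12/2)·3.164²·sin(360°/12) = 30.03 mm²); the 5×6.5 cube at (7.5, 0) contributes its full rectangle (area 32.50 mm²); After the difference (first − rest): starting from the r=3.5 cylinder (36.75 mm²), the r=7.5 sphere at (8.5, -1.5) misses the remaining region (no effect); the 5×6.5 cube at (7.5, 0) misses the remaining region (no effect) — area = 36.75 mm². So its area = 36.75 mm². Layer 29 (z = 9.28): the cylinder: section is a regular 12-gon, circumradius r=3.5 (area = (12/2)·3.500²·sin(360°/12) = 36.75 mm²); the r=7.5 sphere at (8.5, -1.5) slices to a regular 12-gon of circumradius 6.745 (√(r²−h²) with h=3.28 from center) (area = (12/2)·6.745²·sin(360°/12) = 136.47 mm²); the cube at (7.5, 0) does not reach this height (z outside [10, 20.5]); After the difference (first − rest): starting from the r=3.5 cylinder (36.75 mm²), the r=7.5 sphere at (8.5, -1.5) partially overlaps it — only the 4.49 mm² overlap (of its 136.47 mm²) is removed, clipping the outline — area = 32.26 mm². So its area = 32.26 mm². Layer 40 is larger (36.75 vs 32.26 mm²).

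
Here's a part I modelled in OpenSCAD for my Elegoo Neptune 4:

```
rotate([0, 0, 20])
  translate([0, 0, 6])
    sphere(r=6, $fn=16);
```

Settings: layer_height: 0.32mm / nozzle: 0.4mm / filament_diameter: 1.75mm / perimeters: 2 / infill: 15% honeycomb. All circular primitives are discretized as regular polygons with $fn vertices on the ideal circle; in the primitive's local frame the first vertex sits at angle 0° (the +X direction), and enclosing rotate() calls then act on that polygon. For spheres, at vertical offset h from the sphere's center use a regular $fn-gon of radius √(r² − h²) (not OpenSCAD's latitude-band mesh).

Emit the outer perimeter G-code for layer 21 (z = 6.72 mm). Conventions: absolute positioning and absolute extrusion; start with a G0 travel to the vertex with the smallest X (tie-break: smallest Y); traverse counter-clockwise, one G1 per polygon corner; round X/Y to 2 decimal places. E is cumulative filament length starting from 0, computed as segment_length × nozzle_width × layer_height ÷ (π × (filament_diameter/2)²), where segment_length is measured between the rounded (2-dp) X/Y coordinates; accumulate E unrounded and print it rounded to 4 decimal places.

G0 X-5.95 Y0.26 Z6.72
G1 X-5.60 Y-2.04 E0.1238
G1 X-4.39 Y-4.02 E0.2473
G1 X-2.52 Y-5.40 E0.3710
G1 X-0.26 Y-5.95 E0.4947
G1 X2.04 Y-5.60 E0.6186
G1 X4.02 Y-4.39 E0.7420
G1 X5.40 Y-2.52 E0.8657
G1 X5.95 Y-0.26 E0.9895
G1 X5.60 Y2.04 E1.1133
G1 X4.39 Y4.02 E1.2368
G1 X2.52 Y5.40 E1.3605
G1 X0.26 Y5.95 E1.4842
G1 X-2.04 Y5.60 E1.6081
G1 X-4.02 Y4.39 E1.7315
G1 X-5.40 Y2.52 E1.8552
G1 X-5.95 Y0.26 E1.9790

At z = 6.72 mm: the r=6 sphere contributes a regular 16-gon of circumradius √(6²−0.72²) = 5.957; (whole slice rotated 20° about Z — lengths, areas and connectivity unchanged). The outline is a single polygon with 16 vertices. Extrusion per mm of travel: 0.4 × 0.32 / (π × 0.875²) = 0.053216. Accumulating E over each segment gives final E = 1.9790.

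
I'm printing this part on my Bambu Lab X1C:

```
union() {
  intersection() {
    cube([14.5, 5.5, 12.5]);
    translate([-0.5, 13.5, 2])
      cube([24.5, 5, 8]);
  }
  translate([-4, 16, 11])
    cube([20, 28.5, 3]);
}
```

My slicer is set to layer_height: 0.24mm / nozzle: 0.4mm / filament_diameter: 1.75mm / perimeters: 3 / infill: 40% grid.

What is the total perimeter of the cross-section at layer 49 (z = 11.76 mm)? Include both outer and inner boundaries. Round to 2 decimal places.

At z = 11.76 mm: the cube is present — its section is the full 14.5×5.5 rectangle (perimeter 40.00 mm); the cube at (-0.5, 13.5) is absent (z outside [2, 10]); Keeping only the common overlap: at least one operand is absent at this height, so nothing remains; the 20×28.5 cube at (-4, 16) contributes its full rectangle (perimeter 97.00 mm); Merging all regions: only the 20×28.5 cube at (-4, 16) is present, so the union is just that shape — boundary = 97.00 mm. Overall, the cross-section is a single solid region. Total boundary length (outer) = 97.00 mm.

97.00 mm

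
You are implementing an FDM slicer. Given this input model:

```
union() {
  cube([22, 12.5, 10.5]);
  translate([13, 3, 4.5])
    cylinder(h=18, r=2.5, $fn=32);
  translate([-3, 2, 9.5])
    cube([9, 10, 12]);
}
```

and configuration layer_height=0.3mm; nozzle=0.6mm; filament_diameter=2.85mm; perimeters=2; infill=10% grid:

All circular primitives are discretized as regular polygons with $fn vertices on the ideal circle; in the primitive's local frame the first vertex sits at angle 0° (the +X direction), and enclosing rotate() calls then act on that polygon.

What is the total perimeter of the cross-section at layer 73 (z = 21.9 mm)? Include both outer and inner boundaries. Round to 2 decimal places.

At z = 21.9 mm: the cube does not reach this height (z outside [0, 10.5]); the cylinder at (13, 3): section is a regular 32-gon, circumradius r=2.5 (perimeter = 2·32·2.500·sin(180°/32) = 15.68 mm); the cube at (-3, 2) is absent (z outside [9.5, 21.5]); Taking the union: only the r=2.5 cylinder at (13, 3) is present, so the union is just that shape — boundary = 15.68 mm. Overall, the cross-section is a single solid region. Total boundary length (outer) = 15.68 mm.

15.68 mm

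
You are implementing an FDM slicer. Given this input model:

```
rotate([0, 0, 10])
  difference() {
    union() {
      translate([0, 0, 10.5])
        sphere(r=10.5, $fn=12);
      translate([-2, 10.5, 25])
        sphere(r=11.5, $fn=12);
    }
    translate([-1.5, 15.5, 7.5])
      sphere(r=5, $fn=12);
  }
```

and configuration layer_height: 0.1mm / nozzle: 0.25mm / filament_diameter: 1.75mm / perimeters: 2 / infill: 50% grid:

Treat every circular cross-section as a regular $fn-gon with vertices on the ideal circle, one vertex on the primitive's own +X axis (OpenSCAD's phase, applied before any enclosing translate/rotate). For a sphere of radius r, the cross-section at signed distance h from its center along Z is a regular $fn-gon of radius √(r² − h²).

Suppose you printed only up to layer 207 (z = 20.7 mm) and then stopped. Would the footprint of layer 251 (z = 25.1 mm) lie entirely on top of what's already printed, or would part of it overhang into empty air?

part overhangs

Compare the two slices. At z = 20.7: the sphere: section is a regular 12-gon, circumradius = √(r²−h²) = √(10.5²−10.2²) = 2.492 (area = (12/2)·2.492²·sin(360°/12) = 18.63 mm²); the sphere at (-2, 10.5): section is a regular 12-gon, circumradius = √(r²−h²) = √(11.5²−4.3²) = 10.666 (area = (12/2)·10.666²·sin(360°/12) = 341.28 mm²); Taking the union: the regions partially overlap — summed areas 359.91 mm² minus the doubly-counted overlap 7.54 mm² gives 352.37 mm² — area = 352.37 mm²; the sphere at (-1.5, 15.5) is absent (|z−center|=13.200 > r=5); Subtracting the remaining from the first: none of the subtracted shapes is present at this height, so that combined region is unchanged — area = 352.37 mm²; (whole slice rotated 10° about Z — lengths, areas and connectivity unchanged). At z = 25.1: the sphere does not reach this height (|z−center|=14.600 > r=10.5); the r=11.5 sphere at (-2, 10.5) contributes a regular 12-gon of circumradius √(11.5²−0.1²) = 11.500 (area = (12/2)·11.500²·sin(360°/12) = 396.72 mm²); Combining (union): only the r=11.5 sphere at (-2, 10.5) is present, so the union is just that shape — area = 396.72 mm²; the sphere at (-1.5, 15.5) does not reach this height (|z−center|=17.600 > r=5); Subtracting the remaining from the first: none of the subtracted shapes is present at this height, so that combined region is unchanged — area = 396.72 mm²; (rotated 10° about Z; rotation is an isometry so areas/perimeters/island counts are preserved). Checking containment: at z = 25.1 the cross-section extends beyond the z = 20.7 cross-section by about 51.52 mm².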